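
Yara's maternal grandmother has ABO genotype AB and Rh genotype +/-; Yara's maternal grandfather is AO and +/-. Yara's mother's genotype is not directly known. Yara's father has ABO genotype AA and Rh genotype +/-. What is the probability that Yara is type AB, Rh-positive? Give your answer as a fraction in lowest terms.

Yara's mother's ABO genotype from AB × AO: 1/4 AA, 1/4 AB, 1/4 AO, 1/4 BO.
Crossing each possibility with the father AA and summing P(type AB): 1/4·0 + 1/4·1/2 + 1/4·0 + 1/4·1/2 = 1/4.
Similarly for Rh via the mother's Rh distribution: P(Rh+) = 3/4.
Independent loci: 1/4 × 3/4 = 3/16.

3/16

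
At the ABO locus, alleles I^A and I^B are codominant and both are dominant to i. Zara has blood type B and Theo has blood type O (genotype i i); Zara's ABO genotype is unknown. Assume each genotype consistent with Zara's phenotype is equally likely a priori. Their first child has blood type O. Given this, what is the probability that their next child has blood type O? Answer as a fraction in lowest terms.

Possible genotypes: Zara ∈ {I^B I^B, I^B i}; Theo ∈ {i i}.
Weight each parental genotype pair by prior × P(type-O child):
  I^B i × i i: posterior weight 1; P(next child type O) = 1/2.
Weighted sum = 1/2.

1/2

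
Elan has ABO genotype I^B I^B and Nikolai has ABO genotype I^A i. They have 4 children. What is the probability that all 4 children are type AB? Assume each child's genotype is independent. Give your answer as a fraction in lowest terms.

ABO cross I^B I^B × I^A i → 1/2 B, 1/2 AB.
So P(type AB) = 1/2 per child.
All 4 independent: (1/2)^4 = 1/16.

1/16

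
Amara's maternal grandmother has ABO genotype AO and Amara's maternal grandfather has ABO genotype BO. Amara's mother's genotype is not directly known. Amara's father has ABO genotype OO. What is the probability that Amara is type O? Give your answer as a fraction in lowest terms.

1/2

Amara's mother's ABO genotype from AO × BO: 1/4 AB, 1/4 AO, 1/4 BO, 1/4 OO.
Crossing each possibility with the father OO and summing P(type O): 1/4·0 + 1/4·1/2 + 1/4·1/2 + 1/4·1 = 1/2.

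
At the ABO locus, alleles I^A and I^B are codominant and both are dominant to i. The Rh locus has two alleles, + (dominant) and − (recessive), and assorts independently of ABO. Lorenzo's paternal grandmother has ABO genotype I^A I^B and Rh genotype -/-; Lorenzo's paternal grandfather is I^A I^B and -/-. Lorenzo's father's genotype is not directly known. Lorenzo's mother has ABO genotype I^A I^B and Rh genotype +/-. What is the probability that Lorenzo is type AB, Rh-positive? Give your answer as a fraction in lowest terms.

1/4

Lorenzo's father's ABO genotype from I^A I^B × I^A I^B: 1/4 I^A I^A, 1/2 I^A I^B, 1/4 I^B I^B.
Crossing each possibility with the mother I^A I^B and summing P(type AB): 1/4·1/2 + 1/2·1/2 + 1/4·1/2 = 1/2.
Similarly for Rh via the father's Rh distribution: P(Rh+) = 1/2.
Independent loci: 1/2 × 1/2 = 1/4.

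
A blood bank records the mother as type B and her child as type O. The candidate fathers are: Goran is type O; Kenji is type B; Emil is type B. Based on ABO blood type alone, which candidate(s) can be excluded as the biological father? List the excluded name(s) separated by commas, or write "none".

A candidate is excluded only if no genotype consistent with his phenotype could produce a type O child with a type B mother.
Every candidate has at least one consistent genotype combination, so none can be excluded.

none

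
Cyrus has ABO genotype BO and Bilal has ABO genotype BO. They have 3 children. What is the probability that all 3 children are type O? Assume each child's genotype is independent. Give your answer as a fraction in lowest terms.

1/64

ABO cross BO × BO → 1/4 O, 3/4 B.
So P(type O) = 1/4 per child.
All 3 independent: (1/4)^3 = 1/64.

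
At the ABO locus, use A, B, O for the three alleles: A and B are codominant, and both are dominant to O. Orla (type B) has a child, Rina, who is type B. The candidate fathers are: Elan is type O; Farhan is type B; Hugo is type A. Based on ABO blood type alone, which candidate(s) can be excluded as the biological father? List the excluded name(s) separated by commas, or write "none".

A candidate is excluded only if no genotype consistent with his phenotype could produce a type B child with a type B mother.
Every candidate has at least one consistent genotype combination, so none can be excluded.

none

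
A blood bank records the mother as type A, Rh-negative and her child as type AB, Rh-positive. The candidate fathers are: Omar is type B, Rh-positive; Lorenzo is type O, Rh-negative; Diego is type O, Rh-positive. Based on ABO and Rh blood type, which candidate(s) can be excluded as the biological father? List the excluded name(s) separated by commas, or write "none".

Lorenzo, Diego

A candidate is excluded only if no genotype consistent with his phenotype could produce a type AB, Rh-positive child with a type A, Rh-negative mother.
Lorenzo (type O, Rh-): no genotype consistent with that phenotype can produce a type-AB Rh+ child with a type-A mother.
Diego (type O, Rh+): no genotype consistent with that phenotype can produce a type-AB Rh+ child with a type-A mother.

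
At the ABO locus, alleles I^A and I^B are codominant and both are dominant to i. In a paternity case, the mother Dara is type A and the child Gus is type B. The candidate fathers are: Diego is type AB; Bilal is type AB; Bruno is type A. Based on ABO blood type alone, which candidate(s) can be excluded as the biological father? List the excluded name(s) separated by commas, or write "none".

Bruno

A candidate is excluded only if no genotype consistent with his phenotype could produce a type B child with a type A mother.
Bruno (type A): no genotype consistent with that phenotype can produce a type-B child with a type-A mother.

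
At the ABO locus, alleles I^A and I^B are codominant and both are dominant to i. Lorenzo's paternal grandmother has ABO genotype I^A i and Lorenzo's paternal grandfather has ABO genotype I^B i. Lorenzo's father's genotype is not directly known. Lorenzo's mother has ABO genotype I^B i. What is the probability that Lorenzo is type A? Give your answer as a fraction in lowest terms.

1/8

Lorenzo's father's ABO genotype from I^A i × I^B i: 1/4 I^A I^B, 1/4 I^A i, 1/4 I^B i, 1/4 i i.
Crossing each possibility with the mother I^B i and summing P(type A): 1/4·1/4 + 1/4·1/4 + 1/4·0 + 1/4·0 = 1/8.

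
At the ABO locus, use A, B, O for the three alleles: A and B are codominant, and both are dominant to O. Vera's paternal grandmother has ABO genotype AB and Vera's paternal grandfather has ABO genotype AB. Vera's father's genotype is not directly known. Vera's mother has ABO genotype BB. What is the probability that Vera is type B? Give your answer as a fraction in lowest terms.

Vera's father's ABO genotype from AB × AB: 1/4 AA, 1/2 AB, 1/4 BB.
Crossing each possibility with the mother BB and summing P(type B): 1/4·0 + 1/2·1/2 + 1/4·1 = 1/2.

1/2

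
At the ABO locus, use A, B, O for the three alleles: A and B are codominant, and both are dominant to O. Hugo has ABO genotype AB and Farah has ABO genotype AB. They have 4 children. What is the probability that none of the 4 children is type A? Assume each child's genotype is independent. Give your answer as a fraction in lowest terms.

ABO cross AB × AB → 1/4 A, 1/4 B, 1/2 AB.
So P(type A) = 1/4 per child.
P(not type A) = 3/4 for one child; (3/4)^4 = 81/256.

81/256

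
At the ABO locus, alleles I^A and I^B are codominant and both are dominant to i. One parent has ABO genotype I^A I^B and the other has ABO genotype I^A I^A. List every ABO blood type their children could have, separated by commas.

Gametes from I^A I^B × I^A I^A give offspring ABO genotypes I^A I^A, I^A I^B, i.e. phenotypes A, AB.

A, AB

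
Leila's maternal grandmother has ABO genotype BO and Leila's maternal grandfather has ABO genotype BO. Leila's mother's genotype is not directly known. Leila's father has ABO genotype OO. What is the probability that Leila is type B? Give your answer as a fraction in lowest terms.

1/2

Leila's mother's ABO genotype from BO × BO: 1/4 BB, 1/2 BO, 1/4 OO.
Crossing each possibility with the father OO and summing P(type B): 1/4·1 + 1/2·1/2 + 1/4·0 = 1/2.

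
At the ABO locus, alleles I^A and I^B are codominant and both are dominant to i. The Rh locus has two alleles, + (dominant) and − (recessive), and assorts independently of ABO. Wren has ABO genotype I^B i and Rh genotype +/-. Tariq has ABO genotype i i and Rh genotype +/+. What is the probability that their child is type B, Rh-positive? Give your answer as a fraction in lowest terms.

ABO cross I^B i × i i → offspring phenotypes: 1/2 O, 1/2 B.
Rh cross +/- × +/+ → 1 Rh+.
Independent loci: P(type B, Rh-positive) = 1/2 × 1 = 1/2.

1/2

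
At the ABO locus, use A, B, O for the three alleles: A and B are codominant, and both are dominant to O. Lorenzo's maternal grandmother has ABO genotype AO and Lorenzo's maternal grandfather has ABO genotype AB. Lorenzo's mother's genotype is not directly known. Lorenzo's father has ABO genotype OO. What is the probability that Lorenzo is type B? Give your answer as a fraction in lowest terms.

1/4

Lorenzo's mother's ABO genotype from AO × AB: 1/4 AA, 1/4 AB, 1/4 AO, 1/4 BO.
Crossing each possibility with the father OO and summing P(type B): 1/4·0 + 1/4·1/2 + 1/4·0 + 1/4·1/2 = 1/4.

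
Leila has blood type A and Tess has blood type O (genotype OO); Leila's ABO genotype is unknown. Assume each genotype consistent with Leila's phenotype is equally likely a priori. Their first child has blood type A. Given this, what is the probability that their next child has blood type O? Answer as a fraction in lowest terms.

Possible genotypes: Leila ∈ {AA, AO}; Tess ∈ {OO}.
Weight each parental genotype pair by prior × P(type-A child):
  AA × OO: posterior weight 2/3; P(next child type O) = 0.
  AO × OO: posterior weight 1/3; P(next child type O) = 1/2.
Weighted sum = 1/6.

1/6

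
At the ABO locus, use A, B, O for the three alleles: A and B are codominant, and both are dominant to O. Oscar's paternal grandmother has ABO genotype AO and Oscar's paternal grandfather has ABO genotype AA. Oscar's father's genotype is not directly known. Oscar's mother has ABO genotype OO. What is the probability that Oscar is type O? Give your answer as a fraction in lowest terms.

Oscar's father's ABO genotype from AO × AA: 1/2 AA, 1/2 AO.
Crossing each possibility with the mother OO and summing P(type O): 1/2·0 + 1/2·1/2 = 1/4.

1/4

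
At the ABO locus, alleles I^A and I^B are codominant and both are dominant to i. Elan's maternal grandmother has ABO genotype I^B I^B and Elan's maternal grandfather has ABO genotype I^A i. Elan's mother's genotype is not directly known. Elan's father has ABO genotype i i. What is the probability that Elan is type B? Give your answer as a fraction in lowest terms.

1/2

Elan's mother's ABO genotype from I^B I^B × I^A i: 1/2 I^A I^B, 1/2 I^B i.
Crossing each possibility with the father i i and summing P(type B): 1/2·1/2 + 1/2·1/2 = 1/2.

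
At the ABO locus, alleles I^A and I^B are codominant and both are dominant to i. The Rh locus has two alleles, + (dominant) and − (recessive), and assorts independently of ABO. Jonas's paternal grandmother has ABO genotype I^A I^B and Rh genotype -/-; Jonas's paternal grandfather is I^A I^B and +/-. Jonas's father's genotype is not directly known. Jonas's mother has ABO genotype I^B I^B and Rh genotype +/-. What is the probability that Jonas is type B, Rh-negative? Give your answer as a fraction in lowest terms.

Jonas's father's ABO genotype from I^A I^B × I^A I^B: 1/4 I^A I^A, 1/2 I^A I^B, 1/4 I^B I^B.
Crossing each possibility with the mother I^B I^B and summing P(type B): 1/4·0 + 1/2·1/2 + 1/4·1 = 1/2.
Similarly for Rh via the father's Rh distribution: P(Rh-) = 3/8.
Independent loci: 1/2 × 3/8 = 3/16.

3/16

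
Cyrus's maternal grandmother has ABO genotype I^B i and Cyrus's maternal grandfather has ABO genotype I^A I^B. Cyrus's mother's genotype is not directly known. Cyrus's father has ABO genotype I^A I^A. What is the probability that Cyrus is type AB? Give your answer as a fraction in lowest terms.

1/2

Cyrus's mother's ABO genotype from I^B i × I^A I^B: 1/4 I^A I^B, 1/4 I^A i, 1/4 I^B I^B, 1/4 I^B i.
Crossing each possibility with the father I^A I^A and summing P(type AB): 1/4·1/2 + 1/4·0 + 1/4·1 + 1/4·1/2 = 1/2.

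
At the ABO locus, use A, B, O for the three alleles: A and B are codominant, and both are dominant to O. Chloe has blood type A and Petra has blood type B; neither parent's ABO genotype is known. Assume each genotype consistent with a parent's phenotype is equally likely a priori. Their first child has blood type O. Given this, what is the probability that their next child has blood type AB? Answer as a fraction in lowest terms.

Possible genotypes: Chloe ∈ {AA, AO}; Petra ∈ {BB, BO}.
Weight each parental genotype pair by prior × P(type-O child):
  AO × BO: posterior weight 1; P(next child type AB) = 1/4.
Weighted sum = 1/4.

1/4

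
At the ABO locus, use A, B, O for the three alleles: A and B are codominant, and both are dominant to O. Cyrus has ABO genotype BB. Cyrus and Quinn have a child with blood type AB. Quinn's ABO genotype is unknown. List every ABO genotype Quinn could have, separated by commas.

AA, AB, AO

For each candidate genotype of Quinn, check whether crossing it with BB can produce every observed child phenotype.
  AA → possible child types {AB} ✓
  AB → possible child types {B, AB} ✓
  AO → possible child types {B, AB} ✓
  BB → possible child types {B} ✗
  BO → possible child types {B} ✗
  OO → possible child types {B} ✗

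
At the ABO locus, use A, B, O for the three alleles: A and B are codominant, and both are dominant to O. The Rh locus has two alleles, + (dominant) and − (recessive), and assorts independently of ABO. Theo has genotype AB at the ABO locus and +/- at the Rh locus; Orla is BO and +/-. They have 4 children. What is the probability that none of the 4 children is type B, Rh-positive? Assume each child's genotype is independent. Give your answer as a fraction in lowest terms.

ABO cross AB × BO → 1/4 A, 1/2 B, 1/4 AB.
Rh cross +/- × +/- → 3/4 Rh+, 1/4 Rh-; so P(type B, Rh-positive) = 1/2 × 3/4 = 3/8 per child.
P(not type B, Rh-positive) = 5/8 for one child; (5/8)^4 = 625/4096.

625/4096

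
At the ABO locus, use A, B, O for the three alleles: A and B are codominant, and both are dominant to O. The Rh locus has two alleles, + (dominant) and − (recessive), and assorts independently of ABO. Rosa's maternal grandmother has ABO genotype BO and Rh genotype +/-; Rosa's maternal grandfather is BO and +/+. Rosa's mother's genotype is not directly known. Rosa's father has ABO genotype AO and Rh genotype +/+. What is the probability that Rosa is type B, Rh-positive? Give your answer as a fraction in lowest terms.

Rosa's mother's ABO genotype from BO × BO: 1/4 BB, 1/2 BO, 1/4 OO.
Crossing each possibility with the father AO and summing P(type B): 1/4·1/2 + 1/2·1/4 + 1/4·0 = 1/4.
Similarly for Rh via the mother's Rh distribution: P(Rh+) = 1.
Independent loci: 1/4 × 1 = 1/4.

1/4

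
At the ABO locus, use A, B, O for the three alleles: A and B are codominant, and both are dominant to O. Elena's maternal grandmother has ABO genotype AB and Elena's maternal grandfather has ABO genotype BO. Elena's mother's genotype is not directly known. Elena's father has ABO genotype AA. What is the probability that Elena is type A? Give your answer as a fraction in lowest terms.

1/2

Elena's mother's ABO genotype from AB × BO: 1/4 AB, 1/4 AO, 1/4 BB, 1/4 BO.
Crossing each possibility with the father AA and summing P(type A): 1/4·1/2 + 1/4·1 + 1/4·0 + 1/4·1/2 = 1/2.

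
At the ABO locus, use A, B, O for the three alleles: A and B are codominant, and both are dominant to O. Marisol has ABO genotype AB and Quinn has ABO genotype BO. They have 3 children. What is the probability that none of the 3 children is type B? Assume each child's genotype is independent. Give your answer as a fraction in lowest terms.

ABO cross AB × BO → 1/4 A, 1/2 B, 1/4 AB.
So P(type B) = 1/2 per child.
P(not type B) = 1/2 for one child; (1/2)^3 = 1/8.

1/8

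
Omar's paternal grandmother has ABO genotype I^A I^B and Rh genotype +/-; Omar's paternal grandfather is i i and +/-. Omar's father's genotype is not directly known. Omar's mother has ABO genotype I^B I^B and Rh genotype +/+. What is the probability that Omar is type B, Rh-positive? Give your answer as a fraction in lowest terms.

3/4

Omar's father's ABO genotype from I^A I^B × i i: 1/2 I^A i, 1/2 I^B i.
Crossing each possibility with the mother I^B I^B and summing P(type B): 1/2·1/2 + 1/2·1 = 3/4.
Similarly for Rh via the father's Rh distribution: P(Rh+) = 1.
Independent loci: 3/4 × 1 = 3/4.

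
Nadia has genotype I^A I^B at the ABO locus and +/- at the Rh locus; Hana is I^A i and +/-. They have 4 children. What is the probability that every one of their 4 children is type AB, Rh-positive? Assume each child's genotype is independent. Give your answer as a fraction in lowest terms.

81/65536

ABO cross I^A I^B × I^A i → 1/2 A, 1/4 B, 1/4 AB.
Rh cross +/- × +/- → 3/4 Rh+, 1/4 Rh-; so P(type AB, Rh-positive) = 1/4 × 3/4 = 3/16 per child.
All 4 independent: (3/16)^4 = 81/65536.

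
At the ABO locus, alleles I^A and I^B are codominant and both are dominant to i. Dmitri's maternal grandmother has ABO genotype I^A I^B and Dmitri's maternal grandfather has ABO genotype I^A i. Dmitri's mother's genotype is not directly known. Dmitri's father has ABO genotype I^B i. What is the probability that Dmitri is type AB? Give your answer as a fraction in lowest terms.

1/4

Dmitri's mother's ABO genotype from I^A I^B × I^A i: 1/4 I^A I^A, 1/4 I^A I^B, 1/4 I^A i, 1/4 I^B i.
Crossing each possibility with the father I^B i and summing P(type AB): 1/4·1/2 + 1/4·1/4 + 1/4·1/4 + 1/4·0 = 1/4.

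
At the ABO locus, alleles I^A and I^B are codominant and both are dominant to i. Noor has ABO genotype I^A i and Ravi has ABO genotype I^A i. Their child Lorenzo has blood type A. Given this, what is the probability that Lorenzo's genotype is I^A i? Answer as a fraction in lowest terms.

2/3

Cross I^A i × I^A i → 1/4 I^A I^A, 1/2 I^A i, 1/4 i i.
Type-A genotypes among offspring: I^A I^A (1/4), I^A i (1/2); total 3/4.
P(I^A i | type A) = (1/2) / (3/4) = 2/3.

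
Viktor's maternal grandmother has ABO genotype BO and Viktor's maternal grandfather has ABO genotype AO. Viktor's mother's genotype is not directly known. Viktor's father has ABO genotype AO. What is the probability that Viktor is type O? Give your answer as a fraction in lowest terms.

Viktor's mother's ABO genotype from BO × AO: 1/4 AB, 1/4 AO, 1/4 BO, 1/4 OO.
Crossing each possibility with the father AO and summing P(type O): 1/4·0 + 1/4·1/4 + 1/4·1/4 + 1/4·1/2 = 1/4.

1/4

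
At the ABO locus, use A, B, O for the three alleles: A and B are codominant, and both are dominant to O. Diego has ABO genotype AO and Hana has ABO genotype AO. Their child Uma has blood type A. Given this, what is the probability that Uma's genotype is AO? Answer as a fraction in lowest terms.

Cross AO × AO → 1/4 AA, 1/2 AO, 1/4 OO.
Type-A genotypes among offspring: AA (1/4), AO (1/2); total 3/4.
P(AO | type A) = (1/2) / (3/4) = 2/3.

2/3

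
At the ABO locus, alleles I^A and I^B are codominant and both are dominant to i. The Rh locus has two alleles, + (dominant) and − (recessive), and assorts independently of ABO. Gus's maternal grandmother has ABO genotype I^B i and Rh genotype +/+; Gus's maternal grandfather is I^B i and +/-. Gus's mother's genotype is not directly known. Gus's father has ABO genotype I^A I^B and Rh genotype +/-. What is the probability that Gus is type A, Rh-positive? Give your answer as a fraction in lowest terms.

7/32

Gus's mother's ABO genotype from I^B i × I^B i: 1/4 I^B I^B, 1/2 I^B i, 1/4 i i.
Crossing each possibility with the father I^A I^B and summing P(type A): 1/4·0 + 1/2·1/4 + 1/4·1/2 = 1/4.
Similarly for Rh via the mother's Rh distribution: P(Rh+) = 7/8.
Independent loci: 1/4 × 7/8 = 7/32.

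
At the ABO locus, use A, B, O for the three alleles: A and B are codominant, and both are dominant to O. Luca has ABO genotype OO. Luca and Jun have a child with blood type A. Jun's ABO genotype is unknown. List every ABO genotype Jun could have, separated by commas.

AA, AB, AO

For each candidate genotype of Jun, check whether crossing it with OO can produce every observed child phenotype.
  AA → possible child types {A} ✓
  AB → possible child types {A, B} ✓
  AO → possible child types {O, A} ✓
  BB → possible child types {B} ✗
  BO → possible child types {O, B} ✗
  OO → possible child types {O} ✗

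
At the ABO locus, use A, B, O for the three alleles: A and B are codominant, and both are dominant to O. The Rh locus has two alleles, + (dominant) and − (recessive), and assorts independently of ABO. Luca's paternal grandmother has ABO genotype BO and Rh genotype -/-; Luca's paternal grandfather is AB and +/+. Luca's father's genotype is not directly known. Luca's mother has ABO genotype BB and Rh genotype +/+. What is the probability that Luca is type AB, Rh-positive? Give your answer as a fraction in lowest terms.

Luca's father's ABO genotype from BO × AB: 1/4 AB, 1/4 AO, 1/4 BB, 1/4 BO.
Crossing each possibility with the mother BB and summing P(type AB): 1/4·1/2 + 1/4·1/2 + 1/4·0 + 1/4·0 = 1/4.
Similarly for Rh via the father's Rh distribution: P(Rh+) = 1.
Independent loci: 1/4 × 1 = 1/4.

1/4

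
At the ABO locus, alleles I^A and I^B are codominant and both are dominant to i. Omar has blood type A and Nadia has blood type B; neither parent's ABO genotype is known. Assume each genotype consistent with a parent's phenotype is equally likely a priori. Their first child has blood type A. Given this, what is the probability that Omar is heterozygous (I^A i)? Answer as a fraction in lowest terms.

Possible genotypes: Omar ∈ {I^A I^A, I^A i}; Nadia ∈ {I^B I^B, I^B i}.
Weight each parental genotype pair by prior × P(type-A child):
  I^A I^A × I^B i: posterior weight 2/3.
  I^A i × I^B i: posterior weight 1/3.
Sum the posterior weight over pairs where Omar is I^A i: 1/3.

1/3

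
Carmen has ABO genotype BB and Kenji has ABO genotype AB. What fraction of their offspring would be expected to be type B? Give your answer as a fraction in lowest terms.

1/2

ABO cross BB × AB → offspring phenotypes: 1/2 B, 1/2 AB.
So P(type B) = 1/2.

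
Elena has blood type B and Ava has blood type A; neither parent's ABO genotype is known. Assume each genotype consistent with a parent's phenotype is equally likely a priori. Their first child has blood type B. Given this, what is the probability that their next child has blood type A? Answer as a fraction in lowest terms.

1/12

Possible genotypes: Elena ∈ {I^B I^B, I^B i}; Ava ∈ {I^A I^A, I^A i}.
Weight each parental genotype pair by prior × P(type-B child):
  I^B I^B × I^A i: posterior weight 2/3; P(next child type A) = 0.
  I^B i × I^A i: posterior weight 1/3; P(next child type A) = 1/4.
Weighted sum = 1/12.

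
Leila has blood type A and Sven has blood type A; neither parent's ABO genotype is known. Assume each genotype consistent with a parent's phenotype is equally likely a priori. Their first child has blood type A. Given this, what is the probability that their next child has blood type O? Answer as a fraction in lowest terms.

1/20

Possible genotypes: Leila ∈ {AA, AO}; Sven ∈ {AA, AO}.
Weight each parental genotype pair by prior × P(type-A child):
  AA × AA: posterior weight 4/15; P(next child type O) = 0.
  AA × AO: posterior weight 4/15; P(next child type O) = 0.
  AO × AA: posterior weight 4/15; P(next child type O) = 0.
  AO × AO: posterior weight 1/5; P(next child type O) = 1/4.
Weighted sum = 1/20.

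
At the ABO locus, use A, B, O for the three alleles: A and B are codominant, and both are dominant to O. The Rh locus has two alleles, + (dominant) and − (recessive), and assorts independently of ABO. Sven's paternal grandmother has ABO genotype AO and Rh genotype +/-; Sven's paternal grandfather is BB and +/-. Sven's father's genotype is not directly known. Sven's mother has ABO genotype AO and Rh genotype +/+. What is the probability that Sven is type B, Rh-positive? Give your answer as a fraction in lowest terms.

Sven's father's ABO genotype from AO × BB: 1/2 AB, 1/2 BO.
Crossing each possibility with the mother AO and summing P(type B): 1/2·1/4 + 1/2·1/4 = 1/4.
Similarly for Rh via the father's Rh distribution: P(Rh+) = 1.
Independent loci: 1/4 × 1 = 1/4.

1/4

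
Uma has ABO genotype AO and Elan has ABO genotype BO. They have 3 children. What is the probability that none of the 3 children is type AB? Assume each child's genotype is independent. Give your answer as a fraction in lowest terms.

ABO cross AO × BO → 1/4 O, 1/4 A, 1/4 B, 1/4 AB.
So P(type AB) = 1/4 per child.
P(not type AB) = 3/4 for one child; (3/4)^3 = 27/64.

27/64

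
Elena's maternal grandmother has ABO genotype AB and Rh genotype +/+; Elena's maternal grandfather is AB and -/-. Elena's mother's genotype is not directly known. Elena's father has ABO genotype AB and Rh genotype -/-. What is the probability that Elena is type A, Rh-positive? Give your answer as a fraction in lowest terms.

Elena's mother's ABO genotype from AB × AB: 1/4 AA, 1/2 AB, 1/4 BB.
Crossing each possibility with the father AB and summing P(type A): 1/4·1/2 + 1/2·1/4 + 1/4·0 = 1/4.
Similarly for Rh via the mother's Rh distribution: P(Rh+) = 1/2.
Independent loci: 1/4 × 1/2 = 1/8.

1/8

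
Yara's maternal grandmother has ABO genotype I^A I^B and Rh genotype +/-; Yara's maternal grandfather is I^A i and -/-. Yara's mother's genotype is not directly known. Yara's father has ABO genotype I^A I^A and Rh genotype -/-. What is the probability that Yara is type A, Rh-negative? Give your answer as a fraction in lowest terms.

9/16

Yara's mother's ABO genotype from I^A I^B × I^A i: 1/4 I^A I^A, 1/4 I^A I^B, 1/4 I^A i, 1/4 I^B i.
Crossing each possibility with the father I^A I^A and summing P(type A): 1/4·1 + 1/4·1/2 + 1/4·1 + 1/4·1/2 = 3/4.
Similarly for Rh via the mother's Rh distribution: P(Rh-) = 3/4.
Independent loci: 3/4 × 3/4 = 9/16.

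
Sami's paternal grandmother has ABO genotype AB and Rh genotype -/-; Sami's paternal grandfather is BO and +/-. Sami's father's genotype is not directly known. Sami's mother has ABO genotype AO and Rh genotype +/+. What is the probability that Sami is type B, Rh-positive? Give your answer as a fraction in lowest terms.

1/4

Sami's father's ABO genotype from AB × BO: 1/4 AB, 1/4 AO, 1/4 BB, 1/4 BO.
Crossing each possibility with the mother AO and summing P(type B): 1/4·1/4 + 1/4·0 + 1/4·1/2 + 1/4·1/4 = 1/4.
Similarly for Rh via the father's Rh distribution: P(Rh+) = 1.
Independent loci: 1/4 × 1 = 1/4.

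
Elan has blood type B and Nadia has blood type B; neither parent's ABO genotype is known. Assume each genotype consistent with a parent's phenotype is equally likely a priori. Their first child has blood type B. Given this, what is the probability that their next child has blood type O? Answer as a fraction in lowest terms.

Possible genotypes: Elan ∈ {I^B I^B, I^B i}; Nadia ∈ {I^B I^B, I^B i}.
Weight each parental genotype pair by prior × P(type-B child):
  I^B I^B × I^B I^B: posterior weight 4/15; P(next child type O) = 0.
  I^B I^B × I^B i: posterior weight 4/15; P(next child type O) = 0.
  I^B i × I^B I^B: posterior weight 4/15; P(next child type O) = 0.
  I^B i × I^B i: posterior weight 1/5; P(next child type O) = 1/4.
Weighted sum = 1/20.

1/20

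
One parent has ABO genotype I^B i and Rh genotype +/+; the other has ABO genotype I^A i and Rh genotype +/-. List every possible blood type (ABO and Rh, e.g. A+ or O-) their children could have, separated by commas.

O+, A+, B+, AB+

Gametes from I^B i × I^A i give offspring ABO genotypes I^A I^B, I^A i, I^B i, i i, i.e. phenotypes O, A, B, AB.
Rh cross +/+ × +/- → phenotypes Rh+.
Combining independently: O+, A+, B+, AB+.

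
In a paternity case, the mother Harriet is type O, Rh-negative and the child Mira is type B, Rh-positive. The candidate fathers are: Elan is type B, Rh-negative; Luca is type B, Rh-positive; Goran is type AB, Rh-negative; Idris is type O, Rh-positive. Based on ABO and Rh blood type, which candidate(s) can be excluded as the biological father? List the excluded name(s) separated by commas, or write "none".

Elan, Goran, Idris

A candidate is excluded only if no genotype consistent with his phenotype could produce a type B, Rh-positive child with a type O, Rh-negative mother.
Elan (type B, Rh-): no genotype consistent with that phenotype can produce a type-B Rh+ child with a type-O mother.
Goran (type AB, Rh-): no genotype consistent with that phenotype can produce a type-B Rh+ child with a type-O mother.
Idris (type O, Rh+): no genotype consistent with that phenotype can produce a type-B Rh+ child with a type-O mother.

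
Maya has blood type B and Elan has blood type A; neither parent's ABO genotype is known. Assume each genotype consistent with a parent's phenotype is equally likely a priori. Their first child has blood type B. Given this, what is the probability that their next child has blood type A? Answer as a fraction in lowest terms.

Possible genotypes: Maya ∈ {I^B I^B, I^B i}; Elan ∈ {I^A I^A, I^A i}.
Weight each parental genotype pair by prior × P(type-B child):
  I^B I^B × I^A i: posterior weight 2/3; P(next child type A) = 0.
  I^B i × I^A i: posterior weight 1/3; P(next child type A) = 1/4.
Weighted sum = 1/12.

1/12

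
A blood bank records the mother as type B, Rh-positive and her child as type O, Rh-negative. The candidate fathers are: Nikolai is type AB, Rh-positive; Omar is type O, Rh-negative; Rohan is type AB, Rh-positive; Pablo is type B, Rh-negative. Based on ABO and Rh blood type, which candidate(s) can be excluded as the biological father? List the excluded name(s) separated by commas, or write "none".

A candidate is excluded only if no genotype consistent with his phenotype could produce a type O, Rh-negative child with a type B, Rh-positive mother.
Nikolai (type AB, Rh+): no genotype consistent with that phenotype can produce a type-O Rh- child with a type-B mother.
Rohan (type AB, Rh+): no genotype consistent with that phenotype can produce a type-O Rh- child with a type-B mother.

Nikolai, Rohan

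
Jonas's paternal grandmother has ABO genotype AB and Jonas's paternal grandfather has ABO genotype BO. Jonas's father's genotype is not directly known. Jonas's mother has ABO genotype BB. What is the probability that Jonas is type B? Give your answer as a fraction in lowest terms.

Jonas's father's ABO genotype from AB × BO: 1/4 AB, 1/4 AO, 1/4 BB, 1/4 BO.
Crossing each possibility with the mother BB and summing P(type B): 1/4·1/2 + 1/4·1/2 + 1/4·1 + 1/4·1 = 3/4.

3/4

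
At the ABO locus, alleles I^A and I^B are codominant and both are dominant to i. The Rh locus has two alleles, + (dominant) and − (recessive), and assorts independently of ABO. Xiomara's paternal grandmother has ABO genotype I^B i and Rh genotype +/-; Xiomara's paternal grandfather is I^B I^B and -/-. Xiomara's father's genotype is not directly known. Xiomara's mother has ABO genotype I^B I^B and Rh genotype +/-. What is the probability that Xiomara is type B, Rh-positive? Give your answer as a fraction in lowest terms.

Xiomara's father's ABO genotype from I^B i × I^B I^B: 1/2 I^B I^B, 1/2 I^B i.
Crossing each possibility with the mother I^B I^B and summing P(type B): 1/2·1 + 1/2·1 = 1.
Similarly for Rh via the father's Rh distribution: P(Rh+) = 5/8.
Independent loci: 1 × 5/8 = 5/8.

5/8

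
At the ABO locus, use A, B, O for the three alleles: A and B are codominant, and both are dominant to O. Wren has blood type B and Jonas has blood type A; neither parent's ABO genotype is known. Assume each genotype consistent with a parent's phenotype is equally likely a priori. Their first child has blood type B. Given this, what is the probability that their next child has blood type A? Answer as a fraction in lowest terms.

1/12

Possible genotypes: Wren ∈ {BB, BO}; Jonas ∈ {AA, AO}.
Weight each parental genotype pair by prior × P(type-B child):
  BB × AO: posterior weight 2/3; P(next child type A) = 0.
  BO × AO: posterior weight 1/3; P(next child type A) = 1/4.
Weighted sum = 1/12.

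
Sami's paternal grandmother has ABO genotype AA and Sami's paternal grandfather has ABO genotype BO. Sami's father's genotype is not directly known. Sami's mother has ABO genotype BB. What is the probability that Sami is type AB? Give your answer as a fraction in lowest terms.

1/2

Sami's father's ABO genotype from AA × BO: 1/2 AB, 1/2 AO.
Crossing each possibility with the mother BB and summing P(type AB): 1/2·1/2 + 1/2·1/2 = 1/2.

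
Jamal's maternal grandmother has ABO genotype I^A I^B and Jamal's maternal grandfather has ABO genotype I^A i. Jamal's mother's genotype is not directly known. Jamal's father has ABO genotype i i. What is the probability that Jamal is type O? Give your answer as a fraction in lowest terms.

Jamal's mother's ABO genotype from I^A I^B × I^A i: 1/4 I^A I^A, 1/4 I^A I^B, 1/4 I^A i, 1/4 I^B i.
Crossing each possibility with the father i i and summing P(type O): 1/4·0 + 1/4·0 + 1/4·1/2 + 1/4·1/2 = 1/4.

1/4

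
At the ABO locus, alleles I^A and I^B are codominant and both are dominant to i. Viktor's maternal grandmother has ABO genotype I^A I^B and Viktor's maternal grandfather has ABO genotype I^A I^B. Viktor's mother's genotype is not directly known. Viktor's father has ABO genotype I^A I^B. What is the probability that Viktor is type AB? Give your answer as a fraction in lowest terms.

1/2

Viktor's mother's ABO genotype from I^A I^B × I^A I^B: 1/4 I^A I^A, 1/2 I^A I^B, 1/4 I^B I^B.
Crossing each possibility with the father I^A I^B and summing P(type AB): 1/4·1/2 + 1/2·1/2 + 1/4·1/2 = 1/2.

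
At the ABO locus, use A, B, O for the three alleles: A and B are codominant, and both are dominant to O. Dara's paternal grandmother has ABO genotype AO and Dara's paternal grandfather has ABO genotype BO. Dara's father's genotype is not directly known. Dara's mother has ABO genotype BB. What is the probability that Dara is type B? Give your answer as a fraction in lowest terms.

Dara's father's ABO genotype from AO × BO: 1/4 AB, 1/4 AO, 1/4 BO, 1/4 OO.
Crossing each possibility with the mother BB and summing P(type B): 1/4·1/2 + 1/4·1/2 + 1/4·1 + 1/4·1 = 3/4.

3/4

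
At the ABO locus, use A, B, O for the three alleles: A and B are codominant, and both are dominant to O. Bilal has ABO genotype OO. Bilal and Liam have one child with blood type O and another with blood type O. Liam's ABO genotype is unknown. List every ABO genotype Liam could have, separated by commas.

For each candidate genotype of Liam, check whether crossing it with OO can produce every observed child phenotype.
  AA → possible child types {A} ✗
  AB → possible child types {A, B} ✗
  AO → possible child types {O, A} ✓
  BB → possible child types {B} ✗
  BO → possible child types {O, B} ✓
  OO → possible child types {O} ✓

AO, BO, OO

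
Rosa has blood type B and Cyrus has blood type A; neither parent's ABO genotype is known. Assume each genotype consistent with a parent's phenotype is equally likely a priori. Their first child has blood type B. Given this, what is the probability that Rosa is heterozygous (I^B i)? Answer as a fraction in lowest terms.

1/3

Possible genotypes: Rosa ∈ {I^B I^B, I^B i}; Cyrus ∈ {I^A I^A, I^A i}.
Weight each parental genotype pair by prior × P(type-B child):
  I^B I^B × I^A i: posterior weight 2/3.
  I^B i × I^A i: posterior weight 1/3.
Sum the posterior weight over pairs where Rosa is I^B i: 1/3.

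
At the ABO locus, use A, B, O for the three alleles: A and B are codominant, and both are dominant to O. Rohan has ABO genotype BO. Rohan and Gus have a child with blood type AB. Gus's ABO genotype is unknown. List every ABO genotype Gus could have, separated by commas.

AA, AB, AO

For each candidate genotype of Gus, check whether crossing it with BO can produce every observed child phenotype.
  AA → possible child types {A, AB} ✓
  AB → possible child types {A, B, AB} ✓
  AO → possible child types {O, A, B, AB} ✓
  BB → possible child types {B} ✗
  BO → possible child types {O, B} ✗
  OO → possible child types {O, B} ✗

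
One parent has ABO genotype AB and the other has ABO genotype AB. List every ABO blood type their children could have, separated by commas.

Gametes from AB × AB give offspring ABO genotypes AA, AB, BB, i.e. phenotypes A, B, AB.

A, B, AB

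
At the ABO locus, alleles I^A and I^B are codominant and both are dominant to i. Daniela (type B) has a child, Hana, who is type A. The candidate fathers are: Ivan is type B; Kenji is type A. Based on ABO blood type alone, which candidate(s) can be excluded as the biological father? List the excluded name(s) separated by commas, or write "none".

A candidate is excluded only if no genotype consistent with his phenotype could produce a type A child with a type B mother.
Ivan (type B): no genotype consistent with that phenotype can produce a type-A child with a type-B mother.

Ivan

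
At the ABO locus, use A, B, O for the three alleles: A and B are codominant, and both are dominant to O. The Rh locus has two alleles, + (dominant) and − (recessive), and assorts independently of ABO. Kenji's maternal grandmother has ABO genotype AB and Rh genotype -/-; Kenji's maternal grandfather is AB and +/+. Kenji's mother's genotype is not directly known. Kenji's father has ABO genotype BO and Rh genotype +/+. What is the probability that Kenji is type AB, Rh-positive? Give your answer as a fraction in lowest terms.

Kenji's mother's ABO genotype from AB × AB: 1/4 AA, 1/2 AB, 1/4 BB.
Crossing each possibility with the father BO and summing P(type AB): 1/4·1/2 + 1/2·1/4 + 1/4·0 = 1/4.
Similarly for Rh via the mother's Rh distribution: P(Rh+) = 1.
Independent loci: 1/4 × 1 = 1/4.

1/4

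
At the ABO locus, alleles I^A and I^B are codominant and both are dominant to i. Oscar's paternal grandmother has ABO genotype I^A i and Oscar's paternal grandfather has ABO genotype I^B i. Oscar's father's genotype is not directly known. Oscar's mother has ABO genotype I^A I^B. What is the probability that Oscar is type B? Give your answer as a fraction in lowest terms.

3/8

Oscar's father's ABO genotype from I^A i × I^B i: 1/4 I^A I^B, 1/4 I^A i, 1/4 I^B i, 1/4 i i.
Crossing each possibility with the mother I^A I^B and summing P(type B): 1/4·1/4 + 1/4·1/4 + 1/4·1/2 + 1/4·1/2 = 3/8.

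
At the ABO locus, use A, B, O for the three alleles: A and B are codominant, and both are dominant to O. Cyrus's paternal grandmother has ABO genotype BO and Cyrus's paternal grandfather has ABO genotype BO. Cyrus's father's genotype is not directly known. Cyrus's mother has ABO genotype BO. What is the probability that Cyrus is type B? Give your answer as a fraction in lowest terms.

3/4

Cyrus's father's ABO genotype from BO × BO: 1/4 BB, 1/2 BO, 1/4 OO.
Crossing each possibility with the mother BO and summing P(type B): 1/4·1 + 1/2·3/4 + 1/4·1/2 = 3/4.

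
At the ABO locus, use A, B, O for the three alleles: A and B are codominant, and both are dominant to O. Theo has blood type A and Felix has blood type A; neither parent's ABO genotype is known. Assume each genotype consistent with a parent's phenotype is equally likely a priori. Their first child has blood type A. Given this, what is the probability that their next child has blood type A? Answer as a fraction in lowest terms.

Possible genotypes: Theo ∈ {AA, AO}; Felix ∈ {AA, AO}.
Weight each parental genotype pair by prior × P(type-A child):
  AA × AA: posterior weight 4/15; P(next child type A) = 1.
  AA × AO: posterior weight 4/15; P(next child type A) = 1.
  AO × AA: posterior weight 4/15; P(next child type A) = 1.
  AO × AO: posterior weight 1/5; P(next child type A) = 3/4.
Weighted sum = 19/20.

19/20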